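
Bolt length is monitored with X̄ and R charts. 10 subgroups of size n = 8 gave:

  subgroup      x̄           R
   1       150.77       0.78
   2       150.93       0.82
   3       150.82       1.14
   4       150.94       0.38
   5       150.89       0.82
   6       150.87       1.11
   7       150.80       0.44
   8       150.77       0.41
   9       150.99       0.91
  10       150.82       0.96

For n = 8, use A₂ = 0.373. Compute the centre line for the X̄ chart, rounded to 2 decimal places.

150.86

X̄̄ = (150.77 + 150.93 + 150.82 + 150.94 + 150.89 + 150.87 + 150.80 + 150.77 + 150.99 + 150.82) / 10 = 1508.6000 / 10 = 150.8600
CL = X̄̄ = 150.8600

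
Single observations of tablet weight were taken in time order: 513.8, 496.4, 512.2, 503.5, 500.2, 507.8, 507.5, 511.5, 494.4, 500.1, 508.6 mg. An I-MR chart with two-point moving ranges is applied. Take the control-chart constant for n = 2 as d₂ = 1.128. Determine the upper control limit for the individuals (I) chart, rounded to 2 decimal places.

528.60

X̄ = (513.8 + 496.4 + 512.2 + 503.5 + 500.2 + 507.8 + 507.5 + 511.5 + 494.4 + 500.1 + 508.6) / 11 = 505.0909
Moving ranges: 17.4, 15.8, 8.7, 3.3, 7.6, 0.3, 4.0, 17.1, 5.7, 8.5; M̄R̄ = 88.4000 / 10 = 8.8400
UCL = X̄ + 3·M̄R̄/d₂ = 505.0909 + 3 × 8.8400 / 1.128 = 528.6015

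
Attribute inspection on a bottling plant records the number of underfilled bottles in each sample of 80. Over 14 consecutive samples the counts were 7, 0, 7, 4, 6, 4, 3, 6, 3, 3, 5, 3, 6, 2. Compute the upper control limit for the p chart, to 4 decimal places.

0.1276

p̄ = Σdᵢ / (k·n) = 59 / (14 × 80) = 0.05268
UCL = p̄ + 3·√(p̄(1−p̄)/n) = 0.05268 + 3 × √(0.05268×0.94732/80) = 0.05268 + 3 × 0.02498 = 0.12761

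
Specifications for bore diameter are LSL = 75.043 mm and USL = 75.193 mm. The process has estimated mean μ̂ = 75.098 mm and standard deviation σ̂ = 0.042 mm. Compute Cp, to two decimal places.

Cp = (USL − LSL) / (6σ̂) = (75.193 − 75.043) / (6 × 0.042) = 0.1500 / 0.2520 = 0.5952

0.60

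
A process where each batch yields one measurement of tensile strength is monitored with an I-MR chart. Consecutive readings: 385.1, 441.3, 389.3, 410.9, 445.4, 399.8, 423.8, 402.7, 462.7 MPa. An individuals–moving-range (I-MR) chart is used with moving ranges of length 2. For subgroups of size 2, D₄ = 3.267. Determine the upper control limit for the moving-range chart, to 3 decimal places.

Moving ranges: 56.2, 52.0, 21.6, 34.5, 45.6, 24.0, 21.1, 60.0; M̄R̄ = 315.0000 / 8 = 39.3750
UCL_MR = D₄·M̄R̄ = 3.267 × 39.3750 = 128.6381

128.638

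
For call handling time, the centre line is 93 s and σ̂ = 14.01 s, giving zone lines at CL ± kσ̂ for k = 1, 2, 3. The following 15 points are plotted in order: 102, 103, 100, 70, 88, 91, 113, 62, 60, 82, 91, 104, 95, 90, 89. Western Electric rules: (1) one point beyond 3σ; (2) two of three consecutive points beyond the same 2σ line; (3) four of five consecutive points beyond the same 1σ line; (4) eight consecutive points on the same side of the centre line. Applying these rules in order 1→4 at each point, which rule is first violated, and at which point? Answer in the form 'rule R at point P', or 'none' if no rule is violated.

Zone of each point (C = within 1σ̂, B = 1σ̂–2σ̂, A = 2σ̂–3σ̂, * = beyond 3σ̂; sign = side of CL): 1:+C, 2:+C, 3:+C, 4:-B, 5:-C, 6:-C, 7:+B, 8:-A, 9:-A, 10:-C, 11:-C, 12:+C, 13:+C, 14:-C, 15:-C
Rule 2 (two of three consecutive points beyond the same 2σ limit) is satisfied at point 9.

rule 2 at point 9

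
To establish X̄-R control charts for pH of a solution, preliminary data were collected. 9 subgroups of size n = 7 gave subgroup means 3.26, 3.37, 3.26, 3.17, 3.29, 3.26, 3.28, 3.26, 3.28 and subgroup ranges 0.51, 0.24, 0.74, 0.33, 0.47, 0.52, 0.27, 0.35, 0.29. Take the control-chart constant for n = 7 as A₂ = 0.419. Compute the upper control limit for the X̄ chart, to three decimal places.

3.443

X̄̄ = (3.26 + 3.37 + 3.26 + 3.17 + 3.29 + 3.26 + 3.28 + 3.26 + 3.28) / 9 = 29.4300 / 9 = 3.2700
R̄ = (0.51 + 0.24 + 0.74 + 0.33 + 0.47 + 0.52 + 0.27 + 0.35 + 0.29) / 9 = 3.7200 / 9 = 0.4133
UCL = X̄̄ + A₂·R̄ = 3.2700 + 0.419 × 0.4133 = 3.4432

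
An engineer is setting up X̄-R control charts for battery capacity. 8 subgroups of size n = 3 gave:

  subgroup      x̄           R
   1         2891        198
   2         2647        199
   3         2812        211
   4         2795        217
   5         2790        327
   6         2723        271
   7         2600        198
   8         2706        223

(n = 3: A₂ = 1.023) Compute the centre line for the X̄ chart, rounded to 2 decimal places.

X̄̄ = (2891 + 2647 + 2812 + 2795 + 2790 + 2723 + 2600 + 2706) / 8 = 21964.0000 / 8 = 2745.5000
CL = X̄̄ = 2745.5000

2745.50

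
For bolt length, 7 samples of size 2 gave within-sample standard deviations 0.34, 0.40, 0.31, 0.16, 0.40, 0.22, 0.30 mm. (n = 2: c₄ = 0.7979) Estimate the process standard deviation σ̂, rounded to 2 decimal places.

s̄ = (0.34 + 0.40 + 0.31 + 0.16 + 0.40 + 0.22 + 0.30) / 7 = 0.3043
σ̂ = s̄ / c₄ = 0.3043 / 0.7979 = 0.3814

0.38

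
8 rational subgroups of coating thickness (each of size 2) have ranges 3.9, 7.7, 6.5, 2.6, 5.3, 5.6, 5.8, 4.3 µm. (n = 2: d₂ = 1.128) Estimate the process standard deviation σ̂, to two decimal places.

4.62

R̄ = (3.9 + 7.7 + 6.5 + 2.6 + 5.3 + 5.6 + 5.8 + 4.3) / 8 = 5.2125
σ̂ = R̄ / d₂ = 5.2125 / 1.128 = 4.6210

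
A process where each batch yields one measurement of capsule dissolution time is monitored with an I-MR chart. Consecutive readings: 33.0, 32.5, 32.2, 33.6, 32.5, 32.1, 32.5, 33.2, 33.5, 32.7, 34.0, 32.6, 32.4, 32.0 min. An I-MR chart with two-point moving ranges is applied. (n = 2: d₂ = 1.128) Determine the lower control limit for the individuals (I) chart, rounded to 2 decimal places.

30.89

X̄ = (33.0 + 32.5 + 32.2 + 33.6 + 32.5 + 32.1 + 32.5 + 33.2 + 33.5 + 32.7 + 34.0 + 32.6 + 32.4 + 32.0) / 14 = 32.7714
Moving ranges: 0.5, 0.3, 1.4, 1.1, 0.4, 0.4, 0.7, 0.3, 0.8, 1.3, 1.4, 0.2, 0.4; M̄R̄ = 9.2000 / 13 = 0.7077
LCL = X̄ − 3·M̄R̄/d₂ = 32.7714 − 3 × 0.7077 / 1.128 = 30.8893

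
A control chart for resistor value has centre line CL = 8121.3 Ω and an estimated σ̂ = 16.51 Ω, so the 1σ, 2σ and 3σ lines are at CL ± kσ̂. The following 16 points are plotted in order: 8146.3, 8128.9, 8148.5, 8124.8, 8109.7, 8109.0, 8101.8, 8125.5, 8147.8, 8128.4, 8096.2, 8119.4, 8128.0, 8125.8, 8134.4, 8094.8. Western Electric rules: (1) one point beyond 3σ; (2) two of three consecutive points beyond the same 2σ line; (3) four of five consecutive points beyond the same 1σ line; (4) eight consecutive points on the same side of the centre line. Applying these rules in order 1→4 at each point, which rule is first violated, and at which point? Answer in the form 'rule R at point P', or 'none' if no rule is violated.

Zone of each point (C = within 1σ̂, B = 1σ̂–2σ̂, A = 2σ̂–3σ̂, * = beyond 3σ̂; sign = side of CL): 1:+B, 2:+C, 3:+B, 4:+C, 5:-C, 6:-C, 7:-B, 8:+C, 9:+B, 10:+C, 11:-B, 12:-C, 13:+C, 14:+C, 15:+C, 16:-B
No rule fires across all 16 points.

none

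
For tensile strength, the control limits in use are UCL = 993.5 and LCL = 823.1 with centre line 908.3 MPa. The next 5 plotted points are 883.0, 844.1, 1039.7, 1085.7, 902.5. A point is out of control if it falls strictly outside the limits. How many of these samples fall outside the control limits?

Compare each point to [823.1, 993.5]: sample 3 = 1039.7 > UCL; sample 4 = 1085.7 > UCL.

2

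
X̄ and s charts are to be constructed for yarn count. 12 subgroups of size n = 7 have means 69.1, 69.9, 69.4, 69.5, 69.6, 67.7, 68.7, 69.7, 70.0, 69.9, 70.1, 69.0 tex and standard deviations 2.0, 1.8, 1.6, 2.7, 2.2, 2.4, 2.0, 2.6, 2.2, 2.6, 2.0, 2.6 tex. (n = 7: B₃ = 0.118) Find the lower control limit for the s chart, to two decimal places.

s̄ = (2.0 + 1.8 + 1.6 + 2.7 + 2.2 + 2.4 + 2.0 + 2.6 + 2.2 + 2.6 + 2.0 + 2.6) / 12 = 2.2250
LCL_s = B₃·s̄ = 0.118 × 2.2250 = 0.2626

0.26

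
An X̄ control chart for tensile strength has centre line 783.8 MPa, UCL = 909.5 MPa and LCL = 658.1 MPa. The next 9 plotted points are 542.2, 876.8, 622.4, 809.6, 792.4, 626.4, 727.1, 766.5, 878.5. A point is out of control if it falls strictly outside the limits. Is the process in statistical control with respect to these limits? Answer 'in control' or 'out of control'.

Compare each point to [658.1, 909.5]: sample 1 = 542.2 < LCL; sample 3 = 622.4 < LCL; sample 6 = 626.4 < LCL.

out of control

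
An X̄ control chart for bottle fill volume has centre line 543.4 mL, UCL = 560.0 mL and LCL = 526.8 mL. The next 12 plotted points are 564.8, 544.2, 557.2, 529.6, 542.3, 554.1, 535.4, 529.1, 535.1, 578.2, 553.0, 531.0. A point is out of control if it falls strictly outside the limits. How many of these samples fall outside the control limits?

2

Compare each point to [526.8, 560.0]: sample 1 = 564.8 > UCL; sample 10 = 578.2 > UCL.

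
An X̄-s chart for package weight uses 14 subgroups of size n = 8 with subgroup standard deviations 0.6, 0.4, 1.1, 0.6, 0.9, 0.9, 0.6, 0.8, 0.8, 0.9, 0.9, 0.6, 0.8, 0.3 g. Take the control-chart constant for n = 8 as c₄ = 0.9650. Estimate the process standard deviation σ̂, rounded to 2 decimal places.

0.75

s̄ = (0.6 + 0.4 + 1.1 + 0.6 + 0.9 + 0.9 + 0.6 + 0.8 + 0.8 + 0.9 + 0.9 + 0.6 + 0.8 + 0.3) / 14 = 0.7286
σ̂ = s̄ / c₄ = 0.7286 / 0.9650 = 0.7550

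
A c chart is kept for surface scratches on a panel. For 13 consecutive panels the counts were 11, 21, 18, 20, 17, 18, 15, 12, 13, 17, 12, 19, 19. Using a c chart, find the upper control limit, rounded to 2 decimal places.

28.42

c̄ = (11 + 21 + 18 + 20 + 17 + 18 + 15 + 12 + 13 + 17 + 12 + 19 + 19) / 13 = 212 / 13 = 16.3077
UCL = c̄ + 3√c̄ = 16.3077 + 3 × √16.3077 = 16.3077 + 3 × 4.0383 = 28.4225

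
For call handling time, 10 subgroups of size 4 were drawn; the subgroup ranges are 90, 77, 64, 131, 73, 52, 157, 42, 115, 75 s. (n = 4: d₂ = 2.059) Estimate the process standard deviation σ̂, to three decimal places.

R̄ = (90 + 77 + 64 + 131 + 73 + 52 + 157 + 42 + 115 + 75) / 10 = 87.6000
σ̂ = R̄ / d₂ = 87.6000 / 2.059 = 42.5449

42.545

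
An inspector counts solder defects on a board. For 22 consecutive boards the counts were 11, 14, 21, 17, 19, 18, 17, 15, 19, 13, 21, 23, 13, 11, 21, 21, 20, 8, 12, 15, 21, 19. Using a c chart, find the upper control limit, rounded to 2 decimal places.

c̄ = (11 + 14 + 21 + 17 + 19 + 18 + 17 + 15 + 19 + 13 + 21 + 23 + 13 + 11 + 21 + 21 + 20 + 8 + 12 + 15 + 21 + 19) / 22 = 369 / 22 = 16.7727
UCL = c̄ + 3√c̄ = 16.7727 + 3 × √16.7727 = 16.7727 + 3 × 4.0955 = 29.0591

29.06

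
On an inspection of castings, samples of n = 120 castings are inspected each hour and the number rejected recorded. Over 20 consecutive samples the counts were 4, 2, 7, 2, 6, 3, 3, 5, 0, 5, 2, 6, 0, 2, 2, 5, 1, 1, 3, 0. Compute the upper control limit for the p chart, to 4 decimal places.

0.0670

p̄ = Σdᵢ / (k·n) = 59 / (20 × 120) = 0.02458
UCL = p̄ + 3·√(p̄(1−p̄)/n) = 0.02458 + 3 × √(0.02458×0.97542/120) = 0.02458 + 3 × 0.01414 = 0.06699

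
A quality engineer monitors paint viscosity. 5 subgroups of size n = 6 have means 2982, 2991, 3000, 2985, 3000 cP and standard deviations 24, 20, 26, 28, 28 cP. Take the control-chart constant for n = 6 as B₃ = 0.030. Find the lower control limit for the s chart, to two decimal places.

s̄ = (24 + 20 + 26 + 28 + 28) / 5 = 25.2000
LCL_s = B₃·s̄ = 0.030 × 25.2000 = 0.7560

0.76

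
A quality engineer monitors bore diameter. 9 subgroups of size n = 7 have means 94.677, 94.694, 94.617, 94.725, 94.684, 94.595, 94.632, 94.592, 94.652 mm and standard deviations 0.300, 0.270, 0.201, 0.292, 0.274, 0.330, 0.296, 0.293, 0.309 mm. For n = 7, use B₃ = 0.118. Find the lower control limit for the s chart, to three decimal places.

s̄ = (0.300 + 0.270 + 0.201 + 0.292 + 0.274 + 0.330 + 0.296 + 0.293 + 0.309) / 9 = 0.2850
LCL_s = B₃·s̄ = 0.118 × 0.2850 = 0.0336

0.034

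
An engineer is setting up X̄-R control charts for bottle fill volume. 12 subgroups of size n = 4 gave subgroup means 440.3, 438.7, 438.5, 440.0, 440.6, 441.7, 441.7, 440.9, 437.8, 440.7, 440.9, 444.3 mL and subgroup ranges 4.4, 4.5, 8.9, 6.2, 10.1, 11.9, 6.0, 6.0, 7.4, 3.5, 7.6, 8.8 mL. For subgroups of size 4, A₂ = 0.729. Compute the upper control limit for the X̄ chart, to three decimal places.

445.690

X̄̄ = (440.3 + 438.7 + 438.5 + 440.0 + 440.6 + 441.7 + 441.7 + 440.9 + 437.8 + 440.7 + 440.9 + 444.3) / 12 = 5286.1000 / 12 = 440.5083
R̄ = (4.4 + 4.5 + 8.9 + 6.2 + 10.1 + 11.9 + 6.0 + 6.0 + 7.4 + 3.5 + 7.6 + 8.8) / 12 = 85.3000 / 12 = 7.1083
UCL = X̄̄ + A₂·R̄ = 440.5083 + 0.729 × 7.1083 = 445.6903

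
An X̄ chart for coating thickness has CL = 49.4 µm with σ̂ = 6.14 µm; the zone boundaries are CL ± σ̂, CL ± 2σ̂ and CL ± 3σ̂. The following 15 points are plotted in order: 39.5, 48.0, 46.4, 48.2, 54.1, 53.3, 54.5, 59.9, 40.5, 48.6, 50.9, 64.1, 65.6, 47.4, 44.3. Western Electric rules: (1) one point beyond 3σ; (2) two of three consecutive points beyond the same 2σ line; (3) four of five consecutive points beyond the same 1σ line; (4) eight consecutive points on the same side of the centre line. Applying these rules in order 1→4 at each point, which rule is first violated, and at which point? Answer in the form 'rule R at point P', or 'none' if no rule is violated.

Zone of each point (C = within 1σ̂, B = 1σ̂–2σ̂, A = 2σ̂–3σ̂, * = beyond 3σ̂; sign = side of CL): 1:-B, 2:-C, 3:-C, 4:-C, 5:+C, 6:+C, 7:+C, 8:+B, 9:-B, 10:-C, 11:+C, 12:+A, 13:+A, 14:-C, 15:-C
Rule 2 (two of three consecutive points beyond the same 2σ limit) is satisfied at point 13.

rule 2 at point 13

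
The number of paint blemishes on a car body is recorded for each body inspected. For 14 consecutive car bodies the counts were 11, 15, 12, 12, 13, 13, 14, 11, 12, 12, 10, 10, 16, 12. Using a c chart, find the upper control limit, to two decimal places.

c̄ = (11 + 15 + 12 + 12 + 13 + 13 + 14 + 11 + 12 + 12 + 10 + 10 + 16 + 12) / 14 = 173 / 14 = 12.3571
UCL = c̄ + 3√c̄ = 12.3571 + 3 × √12.3571 = 12.3571 + 3 × 3.5153 = 22.9030

22.90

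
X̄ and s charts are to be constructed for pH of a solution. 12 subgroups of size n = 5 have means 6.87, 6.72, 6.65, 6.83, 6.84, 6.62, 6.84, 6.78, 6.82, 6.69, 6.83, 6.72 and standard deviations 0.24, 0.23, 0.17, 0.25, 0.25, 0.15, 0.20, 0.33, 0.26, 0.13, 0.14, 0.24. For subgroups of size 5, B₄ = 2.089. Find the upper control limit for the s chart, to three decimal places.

0.451

s̄ = (0.24 + 0.23 + 0.17 + 0.25 + 0.25 + 0.15 + 0.20 + 0.33 + 0.26 + 0.13 + 0.14 + 0.24) / 12 = 0.2158
UCL_s = B₄·s̄ = 2.089 × 0.2158 = 0.4509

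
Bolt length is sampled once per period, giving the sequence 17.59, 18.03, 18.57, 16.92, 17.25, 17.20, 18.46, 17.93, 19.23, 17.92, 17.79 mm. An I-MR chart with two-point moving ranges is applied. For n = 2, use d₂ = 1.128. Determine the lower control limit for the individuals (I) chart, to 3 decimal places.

15.894

X̄ = (17.59 + 18.03 + 18.57 + 16.92 + 17.25 + 17.20 + 18.46 + 17.93 + 19.23 + 17.92 + 17.79) / 11 = 17.8991
Moving ranges: 0.44, 0.54, 1.65, 0.33, 0.05, 1.26, 0.53, 1.30, 1.31, 0.13; M̄R̄ = 7.5400 / 10 = 0.7540
LCL = X̄ − 3·M̄R̄/d₂ = 17.8991 − 3 × 0.7540 / 1.128 = 15.8938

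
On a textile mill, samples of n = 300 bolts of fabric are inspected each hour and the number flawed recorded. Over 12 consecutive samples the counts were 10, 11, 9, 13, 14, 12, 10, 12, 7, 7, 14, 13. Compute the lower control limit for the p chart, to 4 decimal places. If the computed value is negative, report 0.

0.0041

p̄ = Σdᵢ / (k·n) = 132 / (12 × 300) = 0.03667
LCL = p̄ − 3·√(p̄(1−p̄)/n) = 0.03667 − 3 × 0.01085 = 0.00411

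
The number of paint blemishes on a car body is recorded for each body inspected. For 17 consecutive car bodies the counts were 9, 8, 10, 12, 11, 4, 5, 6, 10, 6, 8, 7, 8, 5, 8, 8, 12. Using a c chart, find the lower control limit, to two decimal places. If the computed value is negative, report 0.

c̄ = (9 + 8 + 10 + 12 + 11 + 4 + 5 + 6 + 10 + 6 + 8 + 7 + 8 + 5 + 8 + 8 + 12) / 17 = 137 / 17 = 8.0588
LCL = c̄ − 3√c̄ = 8.0588 − 3 × 2.8388 = -0.4576 → 0 (cannot be negative)

0.00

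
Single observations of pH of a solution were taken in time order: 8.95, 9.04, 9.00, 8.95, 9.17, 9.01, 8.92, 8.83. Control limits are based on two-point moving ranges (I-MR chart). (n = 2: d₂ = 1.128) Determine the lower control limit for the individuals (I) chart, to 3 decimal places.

8.703

X̄ = (8.95 + 9.04 + 9.00 + 8.95 + 9.17 + 9.01 + 8.92 + 8.83) / 8 = 8.9838
Moving ranges: 0.09, 0.04, 0.05, 0.22, 0.16, 0.09, 0.09; M̄R̄ = 0.7400 / 7 = 0.1057
LCL = X̄ − 3·M̄R̄/d₂ = 8.9838 − 3 × 0.1057 / 1.128 = 8.7026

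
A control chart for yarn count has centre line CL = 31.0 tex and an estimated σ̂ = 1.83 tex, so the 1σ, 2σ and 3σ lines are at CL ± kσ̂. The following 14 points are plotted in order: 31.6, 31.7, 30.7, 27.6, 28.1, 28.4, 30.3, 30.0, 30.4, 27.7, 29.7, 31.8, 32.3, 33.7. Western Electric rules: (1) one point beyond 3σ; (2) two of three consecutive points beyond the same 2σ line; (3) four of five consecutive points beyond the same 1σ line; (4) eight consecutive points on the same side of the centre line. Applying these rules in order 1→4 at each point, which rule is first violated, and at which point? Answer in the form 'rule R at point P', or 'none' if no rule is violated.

Zone of each point (C = within 1σ̂, B = 1σ̂–2σ̂, A = 2σ̂–3σ̂, * = beyond 3σ̂; sign = side of CL): 1:+C, 2:+C, 3:-C, 4:-B, 5:-B, 6:-B, 7:-C, 8:-C, 9:-C, 10:-B, 11:-C, 12:+C, 13:+C, 14:+B
Rule 4 (eight consecutive points on the same side of the centre line) is satisfied at point 10.

rule 4 at point 10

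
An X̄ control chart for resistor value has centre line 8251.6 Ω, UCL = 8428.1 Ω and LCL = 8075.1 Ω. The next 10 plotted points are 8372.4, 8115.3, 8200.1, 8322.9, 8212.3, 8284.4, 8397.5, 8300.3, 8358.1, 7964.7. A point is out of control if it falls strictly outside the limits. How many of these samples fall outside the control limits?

Compare each point to [8075.1, 8428.1]: sample 10 = 7964.7 < LCL.

1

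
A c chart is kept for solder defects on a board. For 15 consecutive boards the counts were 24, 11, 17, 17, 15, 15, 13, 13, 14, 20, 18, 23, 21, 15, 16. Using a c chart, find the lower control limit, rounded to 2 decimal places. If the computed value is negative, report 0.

c̄ = (24 + 11 + 17 + 17 + 15 + 15 + 13 + 13 + 14 + 20 + 18 + 23 + 21 + 15 + 16) / 15 = 252 / 15 = 16.8000
LCL = c̄ − 3√c̄ = 16.8000 − 3 × 4.0988 = 4.5037

4.50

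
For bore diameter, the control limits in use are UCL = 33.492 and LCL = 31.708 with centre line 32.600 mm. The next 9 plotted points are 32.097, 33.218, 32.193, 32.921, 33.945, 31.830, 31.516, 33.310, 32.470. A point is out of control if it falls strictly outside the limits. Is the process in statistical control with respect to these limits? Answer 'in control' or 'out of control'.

Compare each point to [31.708, 33.492]: sample 5 = 33.945 > UCL; sample 7 = 31.516 < LCL.

out of control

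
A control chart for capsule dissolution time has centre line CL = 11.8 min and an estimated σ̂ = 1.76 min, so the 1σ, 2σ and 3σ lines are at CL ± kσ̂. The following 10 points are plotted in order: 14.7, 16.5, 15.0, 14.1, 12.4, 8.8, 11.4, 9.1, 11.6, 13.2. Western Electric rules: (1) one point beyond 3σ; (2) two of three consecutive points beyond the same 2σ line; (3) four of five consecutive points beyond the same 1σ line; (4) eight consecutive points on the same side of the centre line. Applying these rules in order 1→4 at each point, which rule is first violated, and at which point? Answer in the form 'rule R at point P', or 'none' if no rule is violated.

Zone of each point (C = within 1σ̂, B = 1σ̂–2σ̂, A = 2σ̂–3σ̂, * = beyond 3σ̂; sign = side of CL): 1:+B, 2:+A, 3:+B, 4:+B, 5:+C, 6:-B, 7:-C, 8:-B, 9:-C, 10:+C
Rule 3 (four of five consecutive points beyond the same 1σ limit) is satisfied at point 4.

rule 3 at point 4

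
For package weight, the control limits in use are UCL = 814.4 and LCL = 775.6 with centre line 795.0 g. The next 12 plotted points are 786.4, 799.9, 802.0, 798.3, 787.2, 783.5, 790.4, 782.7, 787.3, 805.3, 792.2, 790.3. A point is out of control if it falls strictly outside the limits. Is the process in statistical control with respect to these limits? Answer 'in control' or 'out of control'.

in control

All 12 points lie within [775.6, 814.4].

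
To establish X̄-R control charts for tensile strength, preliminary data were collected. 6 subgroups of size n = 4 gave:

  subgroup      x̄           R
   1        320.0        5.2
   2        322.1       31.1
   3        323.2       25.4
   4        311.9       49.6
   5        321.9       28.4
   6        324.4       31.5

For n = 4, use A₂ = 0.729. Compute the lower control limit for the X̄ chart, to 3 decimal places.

299.783

X̄̄ = (320.0 + 322.1 + 323.2 + 311.9 + 321.9 + 324.4) / 6 = 1923.5000 / 6 = 320.5833
R̄ = (5.2 + 31.1 + 25.4 + 49.6 + 28.4 + 31.5) / 6 = 171.2000 / 6 = 28.5333
LCL = X̄̄ − A₂·R̄ = 320.5833 − 0.729 × 28.5333 = 299.7825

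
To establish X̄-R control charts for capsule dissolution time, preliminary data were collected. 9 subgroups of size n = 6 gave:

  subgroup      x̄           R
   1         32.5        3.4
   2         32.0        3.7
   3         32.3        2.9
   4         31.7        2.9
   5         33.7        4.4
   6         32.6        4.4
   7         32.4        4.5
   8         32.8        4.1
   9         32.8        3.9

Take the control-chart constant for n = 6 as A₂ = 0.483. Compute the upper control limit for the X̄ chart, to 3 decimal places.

34.369

X̄̄ = (32.5 + 32.0 + 32.3 + 31.7 + 33.7 + 32.6 + 32.4 + 32.8 + 32.8) / 9 = 292.8000 / 9 = 32.5333
R̄ = (3.4 + 3.7 + 2.9 + 2.9 + 4.4 + 4.4 + 4.5 + 4.1 + 3.9) / 9 = 34.2000 / 9 = 3.8000
UCL = X̄̄ + A₂·R̄ = 32.5333 + 0.483 × 3.8000 = 34.3687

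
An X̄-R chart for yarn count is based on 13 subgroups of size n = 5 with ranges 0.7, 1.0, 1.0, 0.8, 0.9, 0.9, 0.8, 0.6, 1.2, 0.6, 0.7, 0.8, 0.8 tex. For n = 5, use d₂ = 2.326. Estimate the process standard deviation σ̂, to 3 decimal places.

R̄ = (0.7 + 1.0 + 1.0 + 0.8 + 0.9 + 0.9 + 0.8 + 0.6 + 1.2 + 0.6 + 0.7 + 0.8 + 0.8) / 13 = 0.8308
σ̂ = R̄ / d₂ = 0.8308 / 2.326 = 0.3572

0.357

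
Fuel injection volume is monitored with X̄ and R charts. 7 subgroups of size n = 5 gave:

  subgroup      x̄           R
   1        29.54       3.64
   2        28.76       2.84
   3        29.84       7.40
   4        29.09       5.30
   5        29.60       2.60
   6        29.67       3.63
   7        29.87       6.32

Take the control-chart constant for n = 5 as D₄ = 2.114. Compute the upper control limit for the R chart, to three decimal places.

9.582

R̄ = (3.64 + 2.84 + 7.40 + 5.30 + 2.60 + 3.63 + 6.32) / 7 = 31.7300 / 7 = 4.5329
UCL_R = D₄·R̄ = 2.114 × 4.5329 = 9.5825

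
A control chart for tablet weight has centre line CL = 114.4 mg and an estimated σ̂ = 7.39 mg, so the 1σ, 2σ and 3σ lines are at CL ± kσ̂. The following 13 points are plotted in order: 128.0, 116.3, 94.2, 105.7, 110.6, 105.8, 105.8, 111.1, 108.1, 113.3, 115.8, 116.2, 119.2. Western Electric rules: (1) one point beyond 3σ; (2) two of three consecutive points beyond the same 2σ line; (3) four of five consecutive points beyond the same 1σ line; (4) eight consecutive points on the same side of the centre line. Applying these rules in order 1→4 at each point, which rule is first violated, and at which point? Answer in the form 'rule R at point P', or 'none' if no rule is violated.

Zone of each point (C = within 1σ̂, B = 1σ̂–2σ̂, A = 2σ̂–3σ̂, * = beyond 3σ̂; sign = side of CL): 1:+B, 2:+C, 3:-A, 4:-B, 5:-C, 6:-B, 7:-B, 8:-C, 9:-C, 10:-C, 11:+C, 12:+C, 13:+C
Rule 3 (four of five consecutive points beyond the same 1σ limit) is satisfied at point 7.

rule 3 at point 7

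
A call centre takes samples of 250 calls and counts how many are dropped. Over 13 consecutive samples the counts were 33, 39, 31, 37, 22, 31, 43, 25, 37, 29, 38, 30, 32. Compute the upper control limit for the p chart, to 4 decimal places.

p̄ = Σdᵢ / (k·n) = 427 / (13 × 250) = 0.13138
UCL = p̄ + 3·√(p̄(1−p̄)/n) = 0.13138 + 3 × √(0.13138×0.86862/250) = 0.13138 + 3 × 0.02137 = 0.19548

0.1955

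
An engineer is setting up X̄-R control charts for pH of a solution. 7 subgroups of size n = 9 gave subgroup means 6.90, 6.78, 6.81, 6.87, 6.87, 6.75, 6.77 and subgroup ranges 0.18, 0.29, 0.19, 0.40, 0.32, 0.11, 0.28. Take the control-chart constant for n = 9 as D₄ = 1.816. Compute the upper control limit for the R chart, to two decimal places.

R̄ = (0.18 + 0.29 + 0.19 + 0.40 + 0.32 + 0.11 + 0.28) / 7 = 1.7700 / 7 = 0.2529
UCL_R = D₄·R̄ = 1.816 × 0.2529 = 0.4592

0.46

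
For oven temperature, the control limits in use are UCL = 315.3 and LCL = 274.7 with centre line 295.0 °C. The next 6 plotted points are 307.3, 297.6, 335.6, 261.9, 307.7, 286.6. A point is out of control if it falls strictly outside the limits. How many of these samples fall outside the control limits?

Compare each point to [274.7, 315.3]: sample 3 = 335.6 > UCL; sample 4 = 261.9 < LCL.

2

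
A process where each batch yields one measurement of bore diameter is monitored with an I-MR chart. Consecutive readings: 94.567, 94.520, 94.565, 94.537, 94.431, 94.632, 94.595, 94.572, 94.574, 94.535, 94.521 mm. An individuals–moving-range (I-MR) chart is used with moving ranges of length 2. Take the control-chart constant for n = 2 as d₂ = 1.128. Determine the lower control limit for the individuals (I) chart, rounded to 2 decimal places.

X̄ = (94.567 + 94.520 + 94.565 + 94.537 + 94.431 + 94.632 + 94.595 + 94.572 + 94.574 + 94.535 + 94.521) / 11 = 94.5499
Moving ranges: 0.047, 0.045, 0.028, 0.106, 0.201, 0.037, 0.023, 0.002, 0.039, 0.014; M̄R̄ = 0.5420 / 10 = 0.0542
LCL = X̄ − 3·M̄R̄/d₂ = 94.5499 − 3 × 0.0542 / 1.128 = 94.4058

94.41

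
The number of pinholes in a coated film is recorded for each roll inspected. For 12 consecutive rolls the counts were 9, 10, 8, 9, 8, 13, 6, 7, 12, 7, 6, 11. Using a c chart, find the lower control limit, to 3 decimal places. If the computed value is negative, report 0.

c̄ = (9 + 10 + 8 + 9 + 8 + 13 + 6 + 7 + 12 + 7 + 6 + 11) / 12 = 106 / 12 = 8.8333
LCL = c̄ − 3√c̄ = 8.8333 − 3 × 2.9721 = -0.0829 → 0 (cannot be negative)

0.000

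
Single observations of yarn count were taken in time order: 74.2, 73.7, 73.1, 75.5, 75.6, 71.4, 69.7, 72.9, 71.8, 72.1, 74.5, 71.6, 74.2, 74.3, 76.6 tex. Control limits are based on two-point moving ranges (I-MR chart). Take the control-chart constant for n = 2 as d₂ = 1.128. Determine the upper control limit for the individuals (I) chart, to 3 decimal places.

78.049

X̄ = (74.2 + 73.7 + 73.1 + 75.5 + 75.6 + 71.4 + 69.7 + 72.9 + 71.8 + 72.1 + 74.5 + 71.6 + 74.2 + 74.3 + 76.6) / 15 = 73.4133
Moving ranges: 0.5, 0.6, 2.4, 0.1, 4.2, 1.7, 3.2, 1.1, 0.3, 2.4, 2.9, 2.6, 0.1, 2.3; M̄R̄ = 24.4000 / 14 = 1.7429
UCL = X̄ + 3·M̄R̄/d₂ = 73.4133 + 3 × 1.7429 / 1.128 = 78.0486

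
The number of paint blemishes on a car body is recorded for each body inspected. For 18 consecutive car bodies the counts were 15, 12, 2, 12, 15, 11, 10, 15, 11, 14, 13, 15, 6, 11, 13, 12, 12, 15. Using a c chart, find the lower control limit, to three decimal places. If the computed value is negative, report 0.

c̄ = (15 + 12 + 2 + 12 + 15 + 11 + 10 + 15 + 11 + 14 + 13 + 15 + 6 + 11 + 13 + 12 + 12 + 15) / 18 = 214 / 18 = 11.8889
LCL = c̄ − 3√c̄ = 11.8889 − 3 × 3.4480 = 1.5448

1.545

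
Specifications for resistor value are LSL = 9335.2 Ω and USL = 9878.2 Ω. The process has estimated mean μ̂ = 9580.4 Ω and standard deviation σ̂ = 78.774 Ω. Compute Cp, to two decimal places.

1.15

Cp = (USL − LSL) / (6σ̂) = (9878.2 − 9335.2) / (6 × 78.774) = 543.0000 / 472.6440 = 1.1489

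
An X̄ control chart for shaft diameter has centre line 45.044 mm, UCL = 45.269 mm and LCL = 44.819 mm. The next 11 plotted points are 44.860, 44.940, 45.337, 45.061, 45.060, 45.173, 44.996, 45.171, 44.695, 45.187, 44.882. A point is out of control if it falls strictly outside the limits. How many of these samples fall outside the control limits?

Compare each point to [44.819, 45.269]: sample 3 = 45.337 > UCL; sample 9 = 44.695 < LCL.

2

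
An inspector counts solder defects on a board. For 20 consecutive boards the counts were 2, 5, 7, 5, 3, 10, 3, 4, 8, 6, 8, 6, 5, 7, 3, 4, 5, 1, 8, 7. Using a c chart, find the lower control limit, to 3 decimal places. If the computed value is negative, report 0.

0.000

c̄ = (2 + 5 + 7 + 5 + 3 + 10 + 3 + 4 + 8 + 6 + 8 + 6 + 5 + 7 + 3 + 4 + 5 + 1 + 8 + 7) / 20 = 107 / 20 = 5.3500
LCL = c̄ − 3√c̄ = 5.3500 − 3 × 2.3130 = -1.5890 → 0 (cannot be negative)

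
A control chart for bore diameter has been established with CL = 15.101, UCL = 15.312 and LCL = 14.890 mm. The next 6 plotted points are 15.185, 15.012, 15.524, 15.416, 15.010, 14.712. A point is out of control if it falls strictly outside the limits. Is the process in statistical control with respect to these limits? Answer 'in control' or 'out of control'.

out of control

Compare each point to [14.890, 15.312]: sample 3 = 15.524 > UCL; sample 4 = 15.416 > UCL; sample 6 = 14.712 < LCL.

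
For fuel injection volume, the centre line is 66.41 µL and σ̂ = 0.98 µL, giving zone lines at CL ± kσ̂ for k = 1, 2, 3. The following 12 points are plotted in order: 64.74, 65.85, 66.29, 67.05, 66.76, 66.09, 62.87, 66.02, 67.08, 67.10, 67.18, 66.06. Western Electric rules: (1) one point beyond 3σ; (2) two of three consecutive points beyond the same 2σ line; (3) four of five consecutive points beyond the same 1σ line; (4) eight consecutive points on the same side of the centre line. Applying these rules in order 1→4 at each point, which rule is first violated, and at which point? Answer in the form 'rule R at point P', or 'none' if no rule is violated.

Zone of each point (C = within 1σ̂, B = 1σ̂–2σ̂, A = 2σ̂–3σ̂, * = beyond 3σ̂; sign = side of CL): 1:-B, 2:-C, 3:-C, 4:+C, 5:+C, 6:-C, 7:-*, 8:-C, 9:+C, 10:+C, 11:+C, 12:-C
Rule 1 (one point beyond the 3σ limits) is satisfied at point 7.

rule 1 at point 7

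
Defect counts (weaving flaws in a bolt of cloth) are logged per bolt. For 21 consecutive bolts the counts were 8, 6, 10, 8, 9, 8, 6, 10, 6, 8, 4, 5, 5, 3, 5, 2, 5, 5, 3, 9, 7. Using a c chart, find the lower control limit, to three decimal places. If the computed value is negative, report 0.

c̄ = (8 + 6 + 10 + 8 + 9 + 8 + 6 + 10 + 6 + 8 + 4 + 5 + 5 + 3 + 5 + 2 + 5 + 5 + 3 + 9 + 7) / 21 = 132 / 21 = 6.2857
LCL = c̄ − 3√c̄ = 6.2857 − 3 × 2.5071 = -1.2357 → 0 (cannot be negative)

0.000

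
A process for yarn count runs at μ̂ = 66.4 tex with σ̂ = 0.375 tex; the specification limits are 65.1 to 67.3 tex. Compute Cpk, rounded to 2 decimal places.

Cpu = (USL − μ̂) / (3σ̂) = (67.3 − 66.4) / (3 × 0.375) = 0.8000; Cpl = (μ̂ − LSL) / (3σ̂) = (66.4 − 65.1) / (3 × 0.375) = 1.1556; Cpk = min(Cpu, Cpl) = 0.8000

0.80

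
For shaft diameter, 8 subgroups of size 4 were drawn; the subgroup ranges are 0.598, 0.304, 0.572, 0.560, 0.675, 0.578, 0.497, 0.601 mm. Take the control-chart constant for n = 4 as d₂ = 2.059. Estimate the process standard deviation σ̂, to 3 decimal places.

0.266

R̄ = (0.598 + 0.304 + 0.572 + 0.560 + 0.675 + 0.578 + 0.497 + 0.601) / 8 = 0.5481
σ̂ = R̄ / d₂ = 0.5481 / 2.059 = 0.2662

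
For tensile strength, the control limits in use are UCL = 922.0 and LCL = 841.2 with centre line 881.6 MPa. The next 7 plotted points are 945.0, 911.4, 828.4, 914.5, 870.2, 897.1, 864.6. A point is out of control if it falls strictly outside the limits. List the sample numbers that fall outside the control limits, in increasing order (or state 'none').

1, 3

Compare each point to [841.2, 922.0]: sample 1 = 945.0 > UCL; sample 3 = 828.4 < LCL.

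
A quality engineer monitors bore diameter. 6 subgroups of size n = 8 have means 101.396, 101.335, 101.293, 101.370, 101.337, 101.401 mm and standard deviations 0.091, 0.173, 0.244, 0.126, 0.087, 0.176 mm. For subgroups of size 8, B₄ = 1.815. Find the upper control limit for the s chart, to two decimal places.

0.27

s̄ = (0.091 + 0.173 + 0.244 + 0.126 + 0.087 + 0.176) / 6 = 0.1495
UCL_s = B₄·s̄ = 1.815 × 0.1495 = 0.2713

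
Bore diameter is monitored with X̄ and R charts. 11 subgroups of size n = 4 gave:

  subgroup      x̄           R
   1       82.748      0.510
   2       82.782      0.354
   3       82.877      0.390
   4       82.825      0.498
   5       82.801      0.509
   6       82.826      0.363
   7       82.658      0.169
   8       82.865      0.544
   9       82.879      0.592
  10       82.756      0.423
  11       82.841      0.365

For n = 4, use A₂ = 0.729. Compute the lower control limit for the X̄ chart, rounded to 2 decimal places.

X̄̄ = (82.748 + 82.782 + 82.877 + 82.825 + 82.801 + 82.826 + 82.658 + 82.865 + 82.879 + 82.756 + 82.841) / 11 = 910.8580 / 11 = 82.8053
R̄ = (0.510 + 0.354 + 0.390 + 0.498 + 0.509 + 0.363 + 0.169 + 0.544 + 0.592 + 0.423 + 0.365) / 11 = 4.7170 / 11 = 0.4288
LCL = X̄̄ − A₂·R̄ = 82.8053 − 0.729 × 0.4288 = 82.4927

82.49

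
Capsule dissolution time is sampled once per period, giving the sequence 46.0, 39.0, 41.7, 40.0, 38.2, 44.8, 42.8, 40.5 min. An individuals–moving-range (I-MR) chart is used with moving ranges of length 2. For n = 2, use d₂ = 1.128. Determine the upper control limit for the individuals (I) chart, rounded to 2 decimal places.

X̄ = (46.0 + 39.0 + 41.7 + 40.0 + 38.2 + 44.8 + 42.8 + 40.5) / 8 = 41.6250
Moving ranges: 7.0, 2.7, 1.7, 1.8, 6.6, 2.0, 2.3; M̄R̄ = 24.1000 / 7 = 3.4429
UCL = X̄ + 3·M̄R̄/d₂ = 41.6250 + 3 × 3.4429 / 1.128 = 50.7815

50.78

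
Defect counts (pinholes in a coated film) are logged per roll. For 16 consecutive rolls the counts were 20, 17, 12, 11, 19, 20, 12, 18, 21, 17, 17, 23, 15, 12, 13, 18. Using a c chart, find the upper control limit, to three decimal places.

28.772

c̄ = (20 + 17 + 12 + 11 + 19 + 20 + 12 + 18 + 21 + 17 + 17 + 23 + 15 + 12 + 13 + 18) / 16 = 265 / 16 = 16.5625
UCL = c̄ + 3√c̄ = 16.5625 + 3 × √16.5625 = 16.5625 + 3 × 4.0697 = 28.7716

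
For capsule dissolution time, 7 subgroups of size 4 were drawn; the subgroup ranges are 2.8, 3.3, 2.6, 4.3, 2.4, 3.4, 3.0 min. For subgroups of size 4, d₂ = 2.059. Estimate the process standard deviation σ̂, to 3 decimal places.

R̄ = (2.8 + 3.3 + 2.6 + 4.3 + 2.4 + 3.4 + 3.0) / 7 = 3.1143
σ̂ = R̄ / d₂ = 3.1143 / 2.059 = 1.5125

1.513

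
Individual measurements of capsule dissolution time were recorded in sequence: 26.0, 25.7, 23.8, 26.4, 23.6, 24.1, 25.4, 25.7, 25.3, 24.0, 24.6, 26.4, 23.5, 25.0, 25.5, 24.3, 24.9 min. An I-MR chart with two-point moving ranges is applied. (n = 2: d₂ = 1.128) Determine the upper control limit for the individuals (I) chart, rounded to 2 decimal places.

X̄ = (26.0 + 25.7 + 23.8 + 26.4 + 23.6 + 24.1 + 25.4 + 25.7 + 25.3 + 24.0 + 24.6 + 26.4 + 23.5 + 25.0 + 25.5 + 24.3 + 24.9) / 17 = 24.9529
Moving ranges: 0.3, 1.9, 2.6, 2.8, 0.5, 1.3, 0.3, 0.4, 1.3, 0.6, 1.8, 2.9, 1.5, 0.5, 1.2, 0.6; M̄R̄ = 20.5000 / 16 = 1.2812
UCL = X̄ + 3·M̄R̄/d₂ = 24.9529 + 3 × 1.2812 / 1.128 = 28.3605

28.36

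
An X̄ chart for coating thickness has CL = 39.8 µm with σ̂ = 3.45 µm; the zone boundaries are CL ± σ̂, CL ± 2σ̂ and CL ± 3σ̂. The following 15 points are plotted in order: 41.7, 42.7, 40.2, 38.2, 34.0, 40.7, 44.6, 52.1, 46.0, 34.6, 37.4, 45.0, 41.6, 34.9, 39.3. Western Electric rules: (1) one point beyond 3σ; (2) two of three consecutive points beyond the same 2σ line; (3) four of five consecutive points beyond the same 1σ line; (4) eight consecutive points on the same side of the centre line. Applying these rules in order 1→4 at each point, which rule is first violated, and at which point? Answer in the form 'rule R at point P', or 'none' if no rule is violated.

rule 1 at point 8

Zone of each point (C = within 1σ̂, B = 1σ̂–2σ̂, A = 2σ̂–3σ̂, * = beyond 3σ̂; sign = side of CL): 1:+C, 2:+C, 3:+C, 4:-C, 5:-B, 6:+C, 7:+B, 8:+*, 9:+B, 10:-B, 11:-C, 12:+B, 13:+C, 14:-B, 15:-C
Rule 1 (one point beyond the 3σ limits) is satisfied at point 8.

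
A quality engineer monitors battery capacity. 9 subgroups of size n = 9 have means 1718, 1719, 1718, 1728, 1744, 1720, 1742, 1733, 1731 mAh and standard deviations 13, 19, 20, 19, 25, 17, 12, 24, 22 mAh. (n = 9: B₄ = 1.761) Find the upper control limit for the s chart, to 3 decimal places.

33.459

s̄ = (13 + 19 + 20 + 19 + 25 + 17 + 12 + 24 + 22) / 9 = 19.0000
UCL_s = B₄·s̄ = 1.761 × 19.0000 = 33.4590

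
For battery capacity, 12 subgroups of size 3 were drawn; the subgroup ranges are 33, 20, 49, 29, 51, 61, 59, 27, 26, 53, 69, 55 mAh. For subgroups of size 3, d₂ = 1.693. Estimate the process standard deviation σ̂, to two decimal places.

R̄ = (33 + 20 + 49 + 29 + 51 + 61 + 59 + 27 + 26 + 53 + 69 + 55) / 12 = 44.3333
σ̂ = R̄ / d₂ = 44.3333 / 1.693 = 26.1863

26.19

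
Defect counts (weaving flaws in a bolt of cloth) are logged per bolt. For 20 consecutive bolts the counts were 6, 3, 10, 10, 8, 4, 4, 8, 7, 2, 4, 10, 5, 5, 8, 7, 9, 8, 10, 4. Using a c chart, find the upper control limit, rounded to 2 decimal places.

c̄ = (6 + 3 + 10 + 10 + 8 + 4 + 4 + 8 + 7 + 2 + 4 + 10 + 5 + 5 + 8 + 7 + 9 + 8 + 10 + 4) / 20 = 132 / 20 = 6.6000
UCL = c̄ + 3√c̄ = 6.6000 + 3 × √6.6000 = 6.6000 + 3 × 2.5690 = 14.3071

14.31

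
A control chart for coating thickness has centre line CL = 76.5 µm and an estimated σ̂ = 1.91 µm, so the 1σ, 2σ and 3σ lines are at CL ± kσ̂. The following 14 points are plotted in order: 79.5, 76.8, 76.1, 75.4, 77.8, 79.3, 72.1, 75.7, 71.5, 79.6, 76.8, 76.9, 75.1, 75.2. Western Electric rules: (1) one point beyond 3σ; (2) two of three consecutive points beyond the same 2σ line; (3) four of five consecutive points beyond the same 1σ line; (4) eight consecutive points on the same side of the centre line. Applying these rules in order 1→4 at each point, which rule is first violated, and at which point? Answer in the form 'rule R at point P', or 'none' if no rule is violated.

Zone of each point (C = within 1σ̂, B = 1σ̂–2σ̂, A = 2σ̂–3σ̂, * = beyond 3σ̂; sign = side of CL): 1:+B, 2:+C, 3:-C, 4:-C, 5:+C, 6:+B, 7:-A, 8:-C, 9:-A, 10:+B, 11:+C, 12:+C, 13:-C, 14:-C
Rule 2 (two of three consecutive points beyond the same 2σ limit) is satisfied at point 9.

rule 2 at point 9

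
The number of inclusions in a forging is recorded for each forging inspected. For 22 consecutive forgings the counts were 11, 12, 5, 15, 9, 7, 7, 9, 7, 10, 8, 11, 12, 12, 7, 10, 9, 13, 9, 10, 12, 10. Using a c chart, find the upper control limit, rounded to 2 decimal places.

c̄ = (11 + 12 + 5 + 15 + 9 + 7 + 7 + 9 + 7 + 10 + 8 + 11 + 12 + 12 + 7 + 10 + 9 + 13 + 9 + 10 + 12 + 10) / 22 = 215 / 22 = 9.7727
UCL = c̄ + 3√c̄ = 9.7727 + 3 × √9.7727 = 9.7727 + 3 × 3.1261 = 19.1511

19.15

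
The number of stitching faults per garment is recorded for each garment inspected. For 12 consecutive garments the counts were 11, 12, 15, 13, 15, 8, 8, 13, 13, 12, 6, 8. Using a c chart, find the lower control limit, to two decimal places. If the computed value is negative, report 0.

c̄ = (11 + 12 + 15 + 13 + 15 + 8 + 8 + 13 + 13 + 12 + 6 + 8) / 12 = 134 / 12 = 11.1667
LCL = c̄ − 3√c̄ = 11.1667 − 3 × 3.3417 = 1.1417

1.14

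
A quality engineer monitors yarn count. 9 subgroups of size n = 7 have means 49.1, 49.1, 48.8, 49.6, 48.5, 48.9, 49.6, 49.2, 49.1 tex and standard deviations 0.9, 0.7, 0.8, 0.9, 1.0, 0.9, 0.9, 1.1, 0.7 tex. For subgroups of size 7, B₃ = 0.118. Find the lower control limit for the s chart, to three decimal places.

0.104

s̄ = (0.9 + 0.7 + 0.8 + 0.9 + 1.0 + 0.9 + 0.9 + 1.1 + 0.7) / 9 = 0.8778
LCL_s = B₃·s̄ = 0.118 × 0.8778 = 0.1036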